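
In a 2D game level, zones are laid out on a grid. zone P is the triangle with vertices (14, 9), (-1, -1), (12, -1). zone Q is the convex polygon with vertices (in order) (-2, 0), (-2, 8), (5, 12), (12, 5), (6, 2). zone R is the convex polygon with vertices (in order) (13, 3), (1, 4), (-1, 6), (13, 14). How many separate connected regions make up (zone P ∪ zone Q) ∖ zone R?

(zone P ∪ zone Q) ∖ zone R splits into 2 disjoint pieces (area 2.1667, area 87.4165).

2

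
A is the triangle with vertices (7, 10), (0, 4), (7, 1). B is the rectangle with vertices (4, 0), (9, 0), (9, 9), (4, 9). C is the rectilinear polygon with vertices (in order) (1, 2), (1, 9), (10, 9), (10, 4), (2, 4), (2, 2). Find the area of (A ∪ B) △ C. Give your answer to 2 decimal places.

|A ∪ B| = 55.869.
|(A ∪ B) ∩ C| = 32.0714.
|(A ∪ B) △ C| = 55.869 + 47 − 64.1429 = 38.73.

38.73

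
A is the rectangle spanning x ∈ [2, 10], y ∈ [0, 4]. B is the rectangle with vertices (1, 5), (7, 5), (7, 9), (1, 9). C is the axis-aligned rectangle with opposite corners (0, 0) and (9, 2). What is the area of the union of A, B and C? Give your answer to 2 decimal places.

By inclusion–exclusion:
Individual areas: |A| = 32, |B| = 24, |C| = 18.
|A∩B| = 0 (no overlap).
|A∩C|: x∈[2,9], y∈[0,2] → 7·2 = 14.
|B∩C| = 0 (no overlap).
|A∩B∩C| = 0.
|A ∪ B ∪ C| = 74 − 14 + 0 = 60.00.

60.00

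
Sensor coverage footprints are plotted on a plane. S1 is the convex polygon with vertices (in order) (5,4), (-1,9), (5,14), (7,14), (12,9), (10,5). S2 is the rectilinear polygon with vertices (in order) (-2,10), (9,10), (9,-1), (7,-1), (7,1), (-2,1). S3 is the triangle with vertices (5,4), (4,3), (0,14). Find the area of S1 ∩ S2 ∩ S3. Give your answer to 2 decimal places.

The intersection is the polygon with vertices (2,10), (5,4), (3.043,5.63), (1.454,10).
By the shoelace formula its area is 4.62.

4.62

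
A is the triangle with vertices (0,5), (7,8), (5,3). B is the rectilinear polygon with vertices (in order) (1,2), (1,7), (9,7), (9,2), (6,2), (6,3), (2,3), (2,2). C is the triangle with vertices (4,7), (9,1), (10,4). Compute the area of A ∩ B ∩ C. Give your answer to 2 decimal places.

The intersection is the polygon with vertices (5.757,4.892), (4.175,6.79), (4.308,6.846), (6.167,5.917).
By the shoelace formula its area is 1.31.

1.31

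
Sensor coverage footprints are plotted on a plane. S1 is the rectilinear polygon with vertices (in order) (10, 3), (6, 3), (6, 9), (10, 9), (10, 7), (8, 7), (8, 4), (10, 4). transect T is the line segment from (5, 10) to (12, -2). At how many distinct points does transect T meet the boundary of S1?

4

The segment meets the boundary at (9.083,3), (8.5,4), (8,4.857), (6,8.286).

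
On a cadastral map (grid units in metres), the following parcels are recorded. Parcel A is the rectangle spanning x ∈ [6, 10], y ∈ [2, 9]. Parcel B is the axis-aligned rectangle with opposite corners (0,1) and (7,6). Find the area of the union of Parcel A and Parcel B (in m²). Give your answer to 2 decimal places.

59.00

By inclusion–exclusion:
Individual areas: |Parcel A| = 28, |Parcel B| = 35.
|Parcel A∩Parcel B|: x∈[6,7], y∈[2,6] → 1·4 = 4.
|Parcel A ∪ Parcel B| = 63 − 4 = 59.00.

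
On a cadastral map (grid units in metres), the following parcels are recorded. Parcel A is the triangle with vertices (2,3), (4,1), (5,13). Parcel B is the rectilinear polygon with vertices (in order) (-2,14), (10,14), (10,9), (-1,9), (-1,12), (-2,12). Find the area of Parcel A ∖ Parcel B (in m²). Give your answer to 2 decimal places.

11.27

|Parcel A| = 13, |Parcel A∩Parcel B| = 1.7333.
|Parcel A ∖ Parcel B| = |Parcel A| − |Parcel A∩Parcel B| = 13 − 1.7333 = 11.27.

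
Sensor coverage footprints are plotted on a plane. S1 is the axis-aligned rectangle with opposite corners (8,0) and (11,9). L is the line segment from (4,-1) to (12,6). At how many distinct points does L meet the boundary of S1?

2

The segment meets the boundary at (11,5.125), (8,2.5).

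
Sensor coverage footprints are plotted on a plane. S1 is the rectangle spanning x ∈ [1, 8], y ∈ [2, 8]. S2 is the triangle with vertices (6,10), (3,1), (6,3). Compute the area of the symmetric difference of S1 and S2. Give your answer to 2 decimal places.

34.00

|S1| = 42, |S2| = 10.5, |S1∩S2| = 9.25.
|S1 △ S2| = |S1| + |S2| − 2·|S1∩S2| = 42 + 10.5 − 18.5 = 34.00.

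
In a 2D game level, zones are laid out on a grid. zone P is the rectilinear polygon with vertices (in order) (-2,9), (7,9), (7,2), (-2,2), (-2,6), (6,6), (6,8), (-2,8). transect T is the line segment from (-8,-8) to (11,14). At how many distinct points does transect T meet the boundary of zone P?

The segment meets the boundary at (6.682,9), (5.818,8), (4.091,6), (0.636,2).

4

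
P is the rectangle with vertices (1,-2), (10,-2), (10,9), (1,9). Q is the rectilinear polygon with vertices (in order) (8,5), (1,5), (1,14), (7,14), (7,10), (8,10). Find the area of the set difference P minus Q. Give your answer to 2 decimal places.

71.00

|P| = 99, |P∩Q| = 28.
|P ∖ Q| = |P| − |P∩Q| = 99 − 28 = 71.00.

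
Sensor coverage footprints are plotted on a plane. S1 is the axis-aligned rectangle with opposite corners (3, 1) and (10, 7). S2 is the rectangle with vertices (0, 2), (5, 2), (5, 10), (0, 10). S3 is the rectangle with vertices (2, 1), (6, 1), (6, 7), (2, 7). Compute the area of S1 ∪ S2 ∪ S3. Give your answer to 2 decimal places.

By inclusion–exclusion:
Individual areas: |S1| = 42, |S2| = 40, |S3| = 24.
|S1∩S2|: x∈[3,5], y∈[2,7] → 2·5 = 10.
|S1∩S3|: x∈[3,6], y∈[1,7] → 3·6 = 18.
|S2∩S3|: x∈[2,5], y∈[2,7] → 3·5 = 15.
|S1∩S2∩S3| = 10.
|S1 ∪ S2 ∪ S3| = 106 − 43 + 10 = 73.00.

73.00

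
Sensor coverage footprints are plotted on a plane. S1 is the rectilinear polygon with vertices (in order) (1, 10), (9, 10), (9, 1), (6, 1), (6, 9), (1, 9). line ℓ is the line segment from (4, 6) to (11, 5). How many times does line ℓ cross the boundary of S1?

2

The segment meets the boundary at (9,5.286), (6,5.714).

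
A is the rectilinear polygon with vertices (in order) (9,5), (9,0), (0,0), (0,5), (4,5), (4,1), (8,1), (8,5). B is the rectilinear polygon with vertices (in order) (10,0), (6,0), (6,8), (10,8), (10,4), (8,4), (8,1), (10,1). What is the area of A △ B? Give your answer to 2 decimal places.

|A| = 29, |B| = 26, |A∩B| = 4.
|A △ B| = |A| + |B| − 2·|A∩B| = 29 + 26 − 8 = 47.00.

47.00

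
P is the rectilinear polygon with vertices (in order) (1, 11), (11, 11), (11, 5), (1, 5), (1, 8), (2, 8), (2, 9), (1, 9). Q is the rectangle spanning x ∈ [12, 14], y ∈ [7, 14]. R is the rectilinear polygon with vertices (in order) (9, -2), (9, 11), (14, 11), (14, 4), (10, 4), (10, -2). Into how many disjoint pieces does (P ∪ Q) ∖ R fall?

2

(P ∪ Q) ∖ R splits into 2 disjoint pieces (area 47, area 6).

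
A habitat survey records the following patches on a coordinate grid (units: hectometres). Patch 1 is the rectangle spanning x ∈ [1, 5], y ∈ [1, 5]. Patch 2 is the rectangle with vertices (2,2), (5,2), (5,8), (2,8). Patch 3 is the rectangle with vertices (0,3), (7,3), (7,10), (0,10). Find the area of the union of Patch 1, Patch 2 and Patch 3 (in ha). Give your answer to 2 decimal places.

57.00

By inclusion–exclusion:
Individual areas: |Patch 1| = 16, |Patch 2| = 18, |Patch 3| = 49.
|Patch 1∩Patch 2|: x∈[2,5], y∈[2,5] → 3·3 = 9.
|Patch 1∩Patch 3|: x∈[1,5], y∈[3,5] → 4·2 = 8.
|Patch 2∩Patch 3|: x∈[2,5], y∈[3,8] → 3·5 = 15.
|Patch 1∩Patch 2∩Patch 3| = 6.
|Patch 1 ∪ Patch 2 ∪ Patch 3| = 83 − 32 + 6 = 57.00.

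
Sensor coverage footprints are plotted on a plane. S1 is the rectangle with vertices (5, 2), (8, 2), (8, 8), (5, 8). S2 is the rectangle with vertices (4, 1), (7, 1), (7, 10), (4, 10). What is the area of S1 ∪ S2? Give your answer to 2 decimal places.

By inclusion–exclusion:
Individual areas: |S1| = 18, |S2| = 27.
|S1∩S2|: x∈[5,7], y∈[2,8] → 2·6 = 12.
|S1 ∪ S2| = 45 − 12 = 33.00.

33.00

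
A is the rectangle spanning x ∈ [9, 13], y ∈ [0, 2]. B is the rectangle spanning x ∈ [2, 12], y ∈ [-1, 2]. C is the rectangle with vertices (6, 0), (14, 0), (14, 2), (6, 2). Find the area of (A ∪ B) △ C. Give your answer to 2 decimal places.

|A ∪ B| = 32.
|(A ∪ B) ∩ C| = 14.
|(A ∪ B) △ C| = 32 + 16 − 28 = 20.00.

20.00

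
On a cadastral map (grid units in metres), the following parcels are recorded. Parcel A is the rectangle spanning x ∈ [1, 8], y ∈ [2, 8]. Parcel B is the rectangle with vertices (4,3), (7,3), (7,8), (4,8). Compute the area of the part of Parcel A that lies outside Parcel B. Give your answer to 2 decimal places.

|Parcel A∩Parcel B|: x∈[4,7], y∈[3,8] → 3·5 = 15.
|Parcel A| = 42.
|Parcel A ∖ Parcel B| = |Parcel A| − |Parcel A∩Parcel B| = 42 − 15 = 27.00.

27.00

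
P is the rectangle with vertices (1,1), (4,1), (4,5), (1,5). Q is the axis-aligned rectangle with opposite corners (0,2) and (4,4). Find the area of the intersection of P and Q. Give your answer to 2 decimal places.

|P∩Q|: x∈[1,4], y∈[2,4] → 3·2 = 6.

6.00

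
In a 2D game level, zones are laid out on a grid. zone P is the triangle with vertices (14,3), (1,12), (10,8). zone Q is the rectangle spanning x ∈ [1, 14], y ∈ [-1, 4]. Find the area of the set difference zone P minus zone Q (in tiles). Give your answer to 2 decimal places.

14.18

|zone P| = 14.5, |zone P∩zone Q| = 0.3222.
|zone P ∖ zone Q| = |zone P| − |zone P∩zone Q| = 14.5 − 0.3222 = 14.18.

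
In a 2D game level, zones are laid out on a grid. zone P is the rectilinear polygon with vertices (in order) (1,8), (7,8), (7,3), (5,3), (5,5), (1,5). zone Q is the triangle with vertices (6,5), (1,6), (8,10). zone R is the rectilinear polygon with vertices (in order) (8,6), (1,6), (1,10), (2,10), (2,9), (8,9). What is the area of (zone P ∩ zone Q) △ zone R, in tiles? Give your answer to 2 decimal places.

|zone P ∩ zone Q| = 10.75.
|(zone P ∩ zone Q) ∩ zone R| = 8.05.
|(zone P ∩ zone Q) △ zone R| = 10.75 + 22 − 16.1 = 16.65.

16.65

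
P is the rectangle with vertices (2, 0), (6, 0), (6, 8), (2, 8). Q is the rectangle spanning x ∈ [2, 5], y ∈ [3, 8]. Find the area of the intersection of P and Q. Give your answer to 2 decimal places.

15.00

|P∩Q|: x∈[2,5], y∈[3,8] → 3·5 = 15.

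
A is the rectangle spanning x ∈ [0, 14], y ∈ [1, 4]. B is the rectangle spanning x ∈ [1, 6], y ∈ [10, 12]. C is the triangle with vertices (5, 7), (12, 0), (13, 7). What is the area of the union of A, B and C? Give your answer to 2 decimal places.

71.43

By inclusion–exclusion:
Individual areas: |A| = 42, |B| = 10, |C| = 28.
|A∩B| = 0 (no overlap).
|A∩C| = 8.5714.
|B∩C| = 0.
|A∩B∩C| = 0.
|A ∪ B ∪ C| = 80 − 8.5714 + 0 = 71.43.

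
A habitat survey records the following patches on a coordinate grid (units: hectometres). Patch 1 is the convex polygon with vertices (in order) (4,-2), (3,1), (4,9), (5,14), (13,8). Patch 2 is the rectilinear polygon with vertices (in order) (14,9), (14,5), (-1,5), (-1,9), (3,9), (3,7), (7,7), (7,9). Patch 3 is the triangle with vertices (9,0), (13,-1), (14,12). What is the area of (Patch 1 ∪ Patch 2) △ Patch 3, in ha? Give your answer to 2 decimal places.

116.88

|Patch 1 ∪ Patch 2| = 103.9667.
|(Patch 1 ∪ Patch 2) ∩ Patch 3| = 6.7949.
|(Patch 1 ∪ Patch 2) △ Patch 3| = 103.9667 + 26.5 − 13.5897 = 116.88.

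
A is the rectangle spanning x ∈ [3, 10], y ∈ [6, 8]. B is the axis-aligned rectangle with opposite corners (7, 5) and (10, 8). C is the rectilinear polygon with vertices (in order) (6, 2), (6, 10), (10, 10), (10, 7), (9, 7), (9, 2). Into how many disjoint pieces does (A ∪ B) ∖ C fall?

2

(A ∪ B) ∖ C splits into 2 disjoint pieces (area 2, area 6).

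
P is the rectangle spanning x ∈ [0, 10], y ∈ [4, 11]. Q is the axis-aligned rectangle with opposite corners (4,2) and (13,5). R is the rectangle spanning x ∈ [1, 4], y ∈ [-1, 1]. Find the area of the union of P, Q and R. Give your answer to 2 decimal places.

97.00

By inclusion–exclusion:
Individual areas: |P| = 70, |Q| = 27, |R| = 6.
|P∩Q|: x∈[4,10], y∈[4,5] → 6·1 = 6.
|P∩R| = 0 (no overlap).
|Q∩R| = 0 (no overlap).
|P∩Q∩R| = 0.
|P ∪ Q ∪ R| = 103 − 6 + 0 = 97.00.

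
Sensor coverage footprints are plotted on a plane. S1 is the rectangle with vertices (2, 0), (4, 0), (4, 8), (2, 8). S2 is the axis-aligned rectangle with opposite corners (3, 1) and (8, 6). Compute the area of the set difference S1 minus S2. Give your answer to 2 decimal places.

|S1∩S2|: x∈[3,4], y∈[1,6] → 1·5 = 5.
|S1| = 16.
|S1 ∖ S2| = |S1| − |S1∩S2| = 16 − 5 = 11.00.

11.00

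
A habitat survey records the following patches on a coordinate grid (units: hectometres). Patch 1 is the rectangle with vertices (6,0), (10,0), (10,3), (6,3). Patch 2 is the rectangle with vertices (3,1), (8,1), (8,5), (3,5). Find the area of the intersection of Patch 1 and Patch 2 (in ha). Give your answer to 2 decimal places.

|Patch 1∩Patch 2|: x∈[6,8], y∈[1,3] → 2·2 = 4.

4.00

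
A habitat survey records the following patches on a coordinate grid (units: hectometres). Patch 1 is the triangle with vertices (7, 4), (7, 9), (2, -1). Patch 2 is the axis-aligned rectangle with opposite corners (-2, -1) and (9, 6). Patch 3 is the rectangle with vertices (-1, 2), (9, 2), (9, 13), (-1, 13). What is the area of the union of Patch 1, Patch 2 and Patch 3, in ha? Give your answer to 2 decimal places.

By inclusion–exclusion:
Individual areas: |Patch 1| = 12.5, |Patch 2| = 77, |Patch 3| = 110.
|Patch 1∩Patch 2| = 10.25.
|Patch 1∩Patch 3| = 10.25.
|Patch 2∩Patch 3|: x∈[-1,9], y∈[2,6] → 10·4 = 40.
|Patch 1∩Patch 2∩Patch 3| = 8.
|Patch 1 ∪ Patch 2 ∪ Patch 3| = 199.5 − 60.5 + 8 = 147.00.

147.00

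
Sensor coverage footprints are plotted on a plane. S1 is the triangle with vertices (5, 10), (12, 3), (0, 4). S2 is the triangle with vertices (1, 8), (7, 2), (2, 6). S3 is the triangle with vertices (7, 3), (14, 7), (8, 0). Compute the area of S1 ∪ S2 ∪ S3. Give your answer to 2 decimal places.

48.70

By inclusion–exclusion:
Individual areas: |S1| = 38.5, |S2| = 3, |S3| = 12.5.
|S1∩S2| = 2.1377.
|S1∩S3| = 3.1663.
|S2∩S3| = 0.
|S1∩S2∩S3| = 0.
|S1 ∪ S2 ∪ S3| = 54 − 5.304 + 0 = 48.70.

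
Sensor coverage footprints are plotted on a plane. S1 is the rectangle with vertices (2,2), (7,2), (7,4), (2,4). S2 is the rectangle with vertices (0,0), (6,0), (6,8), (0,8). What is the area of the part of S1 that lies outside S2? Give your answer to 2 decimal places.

|S1∩S2|: x∈[2,6], y∈[2,4] → 4·2 = 8.
|S1| = 10.
|S1 ∖ S2| = |S1| − |S1∩S2| = 10 − 8 = 2.00.

2.00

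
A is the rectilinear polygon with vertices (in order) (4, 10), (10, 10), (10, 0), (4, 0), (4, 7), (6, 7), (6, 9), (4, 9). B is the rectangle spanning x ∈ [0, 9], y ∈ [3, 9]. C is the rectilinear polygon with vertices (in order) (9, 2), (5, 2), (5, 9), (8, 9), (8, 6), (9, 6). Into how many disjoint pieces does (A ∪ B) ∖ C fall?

1

(A ∪ B) ∖ C is a single connected region.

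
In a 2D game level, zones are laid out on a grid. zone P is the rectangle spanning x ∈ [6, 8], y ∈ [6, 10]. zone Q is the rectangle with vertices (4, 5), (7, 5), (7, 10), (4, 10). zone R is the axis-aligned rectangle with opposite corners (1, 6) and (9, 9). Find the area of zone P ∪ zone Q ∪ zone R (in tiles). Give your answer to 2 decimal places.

By inclusion–exclusion:
Individual areas: |zone P| = 8, |zone Q| = 15, |zone R| = 24.
|zone P∩zone Q|: x∈[6,7], y∈[6,10] → 1·4 = 4.
|zone P∩zone R|: x∈[6,8], y∈[6,9] → 2·3 = 6.
|zone Q∩zone R|: x∈[4,7], y∈[6,9] → 3·3 = 9.
|zone P∩zone Q∩zone R| = 3.
|zone P ∪ zone Q ∪ zone R| = 47 − 19 + 3 = 31.00.

31.00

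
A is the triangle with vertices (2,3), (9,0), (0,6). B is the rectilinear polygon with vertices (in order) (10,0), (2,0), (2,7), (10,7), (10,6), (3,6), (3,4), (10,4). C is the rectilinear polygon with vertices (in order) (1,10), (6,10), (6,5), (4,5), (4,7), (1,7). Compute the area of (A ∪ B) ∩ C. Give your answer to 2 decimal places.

|A ∪ B| = 43.6667.
|(A ∪ B) ∩ C| = 2.00.

2.00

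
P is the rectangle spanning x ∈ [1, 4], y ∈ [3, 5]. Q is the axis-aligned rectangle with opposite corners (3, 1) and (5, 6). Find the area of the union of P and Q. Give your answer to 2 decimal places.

By inclusion–exclusion:
Individual areas: |P| = 6, |Q| = 10.
|P∩Q|: x∈[3,4], y∈[3,5] → 1·2 = 2.
|P ∪ Q| = 16 − 2 = 14.00.

14.00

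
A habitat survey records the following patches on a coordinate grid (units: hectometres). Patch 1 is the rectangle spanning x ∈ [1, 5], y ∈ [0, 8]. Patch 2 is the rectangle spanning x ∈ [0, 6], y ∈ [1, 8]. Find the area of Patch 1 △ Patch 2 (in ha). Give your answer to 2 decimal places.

|Patch 1∩Patch 2|: x∈[1,5], y∈[1,8] → 4·7 = 28.
|Patch 1 △ Patch 2| = |Patch 1| + |Patch 2| − 2·|Patch 1∩Patch 2| = 32 + 42 − 56 = 18.00.

18.00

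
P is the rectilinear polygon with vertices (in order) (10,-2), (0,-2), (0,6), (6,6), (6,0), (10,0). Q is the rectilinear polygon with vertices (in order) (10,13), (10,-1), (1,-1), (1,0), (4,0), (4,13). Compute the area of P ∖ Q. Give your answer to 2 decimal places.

35.00

|P| = 56, |P∩Q| = 21.
|P ∖ Q| = |P| − |P∩Q| = 56 − 21 = 35.00.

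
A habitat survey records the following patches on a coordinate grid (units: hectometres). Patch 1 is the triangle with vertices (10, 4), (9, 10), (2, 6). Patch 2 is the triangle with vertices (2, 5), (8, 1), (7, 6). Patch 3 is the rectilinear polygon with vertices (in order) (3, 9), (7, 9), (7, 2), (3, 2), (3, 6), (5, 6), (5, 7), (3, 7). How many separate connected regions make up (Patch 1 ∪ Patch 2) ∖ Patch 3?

(Patch 1 ∪ Patch 2) ∖ Patch 3 splits into 3 disjoint pieces (area 2.25, area 14.8177, area 0.4333).

3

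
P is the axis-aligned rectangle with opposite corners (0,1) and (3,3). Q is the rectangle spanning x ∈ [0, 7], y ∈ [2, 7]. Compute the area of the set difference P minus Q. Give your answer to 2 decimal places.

3.00

|P∩Q|: x∈[0,3], y∈[2,3] → 3·1 = 3.
|P| = 6.
|P ∖ Q| = |P| − |P∩Q| = 6 − 3 = 3.00.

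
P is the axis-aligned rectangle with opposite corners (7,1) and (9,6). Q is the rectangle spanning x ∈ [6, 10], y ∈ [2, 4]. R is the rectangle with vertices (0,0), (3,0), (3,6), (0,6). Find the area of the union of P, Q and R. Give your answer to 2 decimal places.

By inclusion–exclusion:
Individual areas: |P| = 10, |Q| = 8, |R| = 18.
|P∩Q|: x∈[7,9], y∈[2,4] → 2·2 = 4.
|P∩R| = 0 (no overlap).
|Q∩R| = 0 (no overlap).
|P∩Q∩R| = 0.
|P ∪ Q ∪ R| = 36 − 4 + 0 = 32.00.

32.00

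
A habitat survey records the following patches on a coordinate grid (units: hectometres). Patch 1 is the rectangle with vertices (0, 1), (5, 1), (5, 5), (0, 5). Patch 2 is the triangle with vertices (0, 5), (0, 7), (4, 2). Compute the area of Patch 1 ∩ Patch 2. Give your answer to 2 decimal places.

The intersection is the polygon with vertices (1.6,5), (4,2), (0,5).
By the shoelace formula its area is 2.40.

2.40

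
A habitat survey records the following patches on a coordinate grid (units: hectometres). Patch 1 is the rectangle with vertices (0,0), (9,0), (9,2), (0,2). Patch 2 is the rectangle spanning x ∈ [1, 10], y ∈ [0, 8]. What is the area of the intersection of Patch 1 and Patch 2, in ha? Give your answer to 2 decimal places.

16.00

|Patch 1∩Patch 2|: x∈[1,9], y∈[0,2] → 8·2 = 16.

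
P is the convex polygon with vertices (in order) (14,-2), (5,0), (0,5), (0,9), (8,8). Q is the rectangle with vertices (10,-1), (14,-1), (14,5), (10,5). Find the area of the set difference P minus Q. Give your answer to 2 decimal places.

|P| = 82.5, |P∩Q| = 9.6333.
|P ∖ Q| = |P| − |P∩Q| = 82.5 − 9.6333 = 72.87.

72.87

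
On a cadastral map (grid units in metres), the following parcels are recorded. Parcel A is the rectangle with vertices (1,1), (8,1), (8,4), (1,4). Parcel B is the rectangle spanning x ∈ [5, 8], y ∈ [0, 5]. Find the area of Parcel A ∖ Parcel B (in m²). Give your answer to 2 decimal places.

|Parcel A∩Parcel B|: x∈[5,8], y∈[1,4] → 3·3 = 9.
|Parcel A| = 21.
|Parcel A ∖ Parcel B| = |Parcel A| − |Parcel A∩Parcel B| = 21 − 9 = 12.00.

12.00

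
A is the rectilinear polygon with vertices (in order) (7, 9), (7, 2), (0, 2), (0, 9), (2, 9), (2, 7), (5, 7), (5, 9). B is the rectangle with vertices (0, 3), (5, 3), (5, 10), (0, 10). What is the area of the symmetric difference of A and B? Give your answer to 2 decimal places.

|A| = 43, |B| = 35, |A∩B| = 24.
|A △ B| = |A| + |B| − 2·|A∩B| = 43 + 35 − 48 = 30.00.

30.00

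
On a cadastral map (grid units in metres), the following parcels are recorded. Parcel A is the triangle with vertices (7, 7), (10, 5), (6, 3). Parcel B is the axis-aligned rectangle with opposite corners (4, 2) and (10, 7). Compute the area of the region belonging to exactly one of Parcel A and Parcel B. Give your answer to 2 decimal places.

|Parcel A| = 7, |Parcel B| = 30, |Parcel A∩Parcel B| = 7.
|Parcel A △ Parcel B| = |Parcel A| + |Parcel B| − 2·|Parcel A∩Parcel B| = 7 + 30 − 14 = 23.00.

23.00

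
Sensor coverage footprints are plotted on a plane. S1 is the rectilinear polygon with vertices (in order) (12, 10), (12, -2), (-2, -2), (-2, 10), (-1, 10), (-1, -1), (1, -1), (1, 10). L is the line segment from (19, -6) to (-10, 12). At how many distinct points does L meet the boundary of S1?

4

The segment meets the boundary at (-2,7.034), (-1,6.414), (1,5.172), (12,-1.655).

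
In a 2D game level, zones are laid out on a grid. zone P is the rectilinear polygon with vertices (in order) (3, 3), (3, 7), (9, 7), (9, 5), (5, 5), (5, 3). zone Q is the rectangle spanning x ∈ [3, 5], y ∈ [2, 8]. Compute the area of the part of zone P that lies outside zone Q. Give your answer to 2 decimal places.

|zone P| = 16, |zone P∩zone Q| = 8.
|zone P ∖ zone Q| = |zone P| − |zone P∩zone Q| = 16 − 8 = 8.00.

8.00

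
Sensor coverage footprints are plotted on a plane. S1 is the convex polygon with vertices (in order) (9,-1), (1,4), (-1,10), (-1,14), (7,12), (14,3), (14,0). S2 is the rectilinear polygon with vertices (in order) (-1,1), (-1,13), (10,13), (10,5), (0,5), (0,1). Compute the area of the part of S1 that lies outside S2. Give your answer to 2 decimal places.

|S1| = 133, |S1∩S2| = 73.0476.
|S1 ∖ S2| = |S1| − |S1∩S2| = 133 − 73.0476 = 59.95.

59.95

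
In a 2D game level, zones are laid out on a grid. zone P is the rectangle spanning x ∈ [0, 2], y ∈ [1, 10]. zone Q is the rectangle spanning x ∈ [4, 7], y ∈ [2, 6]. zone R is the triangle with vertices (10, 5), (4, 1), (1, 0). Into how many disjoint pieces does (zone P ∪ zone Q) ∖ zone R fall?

3

(zone P ∪ zone Q) ∖ zone R splits into 3 disjoint pieces (area 18, area 0.75, area 10.4).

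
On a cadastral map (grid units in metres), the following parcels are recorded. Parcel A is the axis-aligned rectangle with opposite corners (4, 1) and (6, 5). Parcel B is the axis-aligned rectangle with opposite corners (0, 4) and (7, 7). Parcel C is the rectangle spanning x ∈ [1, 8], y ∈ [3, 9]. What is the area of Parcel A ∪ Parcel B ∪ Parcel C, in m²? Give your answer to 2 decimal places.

49.00

By inclusion–exclusion:
Individual areas: |Parcel A| = 8, |Parcel B| = 21, |Parcel C| = 42.
|Parcel A∩Parcel B|: x∈[4,6], y∈[4,5] → 2·1 = 2.
|Parcel A∩Parcel C|: x∈[4,6], y∈[3,5] → 2·2 = 4.
|Parcel B∩Parcel C|: x∈[1,7], y∈[4,7] → 6·3 = 18.
|Parcel A∩Parcel B∩Parcel C| = 2.
|Parcel A ∪ Parcel B ∪ Parcel C| = 71 − 24 + 2 = 49.00.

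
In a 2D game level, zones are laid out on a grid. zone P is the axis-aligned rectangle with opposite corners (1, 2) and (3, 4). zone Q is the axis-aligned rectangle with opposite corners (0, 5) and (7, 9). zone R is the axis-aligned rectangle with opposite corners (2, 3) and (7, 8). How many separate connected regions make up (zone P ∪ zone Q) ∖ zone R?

(zone P ∪ zone Q) ∖ zone R splits into 2 disjoint pieces (area 3, area 13).

2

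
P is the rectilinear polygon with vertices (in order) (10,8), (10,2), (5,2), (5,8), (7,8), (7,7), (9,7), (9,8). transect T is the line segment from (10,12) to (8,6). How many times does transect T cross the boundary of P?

1

The segment meets the boundary at (8.333,7).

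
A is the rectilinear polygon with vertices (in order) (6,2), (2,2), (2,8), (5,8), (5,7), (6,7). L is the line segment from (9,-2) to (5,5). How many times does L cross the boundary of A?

The segment meets the boundary at (6,3.25).

1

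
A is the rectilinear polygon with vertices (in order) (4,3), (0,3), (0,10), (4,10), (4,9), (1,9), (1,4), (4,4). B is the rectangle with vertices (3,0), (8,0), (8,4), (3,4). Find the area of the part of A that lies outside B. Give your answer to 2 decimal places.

12.00

|A| = 13, |A∩B| = 1.
|A ∖ B| = |A| − |A∩B| = 13 − 1 = 12.00.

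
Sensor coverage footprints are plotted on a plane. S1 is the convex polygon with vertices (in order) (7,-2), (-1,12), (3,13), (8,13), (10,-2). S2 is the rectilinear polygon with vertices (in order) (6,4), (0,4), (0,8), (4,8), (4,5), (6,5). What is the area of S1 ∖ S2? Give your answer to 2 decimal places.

83.71

|S1| = 92, |S1∩S2| = 8.2857.
|S1 ∖ S2| = |S1| − |S1∩S2| = 92 − 8.2857 = 83.71.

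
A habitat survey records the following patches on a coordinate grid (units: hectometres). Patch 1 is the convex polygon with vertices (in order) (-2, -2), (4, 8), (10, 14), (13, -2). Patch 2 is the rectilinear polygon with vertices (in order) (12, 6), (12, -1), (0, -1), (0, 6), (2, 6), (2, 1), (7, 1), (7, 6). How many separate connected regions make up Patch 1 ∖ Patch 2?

2

Patch 1 ∖ Patch 2 splits into 2 disjoint pieces (area 18, area 61.6667).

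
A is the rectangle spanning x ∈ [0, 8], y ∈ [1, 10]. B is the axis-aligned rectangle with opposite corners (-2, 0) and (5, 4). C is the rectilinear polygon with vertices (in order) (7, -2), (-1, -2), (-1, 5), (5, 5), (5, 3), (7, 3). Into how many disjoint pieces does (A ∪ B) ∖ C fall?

(A ∪ B) ∖ C splits into 2 disjoint pieces (area 48, area 4).

2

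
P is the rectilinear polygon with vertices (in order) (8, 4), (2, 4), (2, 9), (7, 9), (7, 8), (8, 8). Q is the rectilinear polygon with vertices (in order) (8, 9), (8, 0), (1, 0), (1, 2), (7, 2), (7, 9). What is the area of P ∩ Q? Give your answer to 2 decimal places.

4.00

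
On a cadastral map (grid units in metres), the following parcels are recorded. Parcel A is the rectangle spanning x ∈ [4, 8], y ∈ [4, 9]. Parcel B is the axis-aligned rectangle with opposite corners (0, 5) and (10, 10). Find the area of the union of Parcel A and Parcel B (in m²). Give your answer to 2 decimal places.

54.00

By inclusion–exclusion:
Individual areas: |Parcel A| = 20, |Parcel B| = 50.
|Parcel A∩Parcel B|: x∈[4,8], y∈[5,9] → 4·4 = 16.
|Parcel A ∪ Parcel B| = 70 − 16 = 54.00.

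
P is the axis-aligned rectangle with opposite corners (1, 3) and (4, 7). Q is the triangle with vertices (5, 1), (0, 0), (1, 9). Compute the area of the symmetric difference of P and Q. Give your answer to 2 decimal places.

|P| = 12, |Q| = 22, |P∩Q| = 8.
|P △ Q| = |P| + |Q| − 2·|P∩Q| = 12 + 22 − 16 = 18.00.

18.00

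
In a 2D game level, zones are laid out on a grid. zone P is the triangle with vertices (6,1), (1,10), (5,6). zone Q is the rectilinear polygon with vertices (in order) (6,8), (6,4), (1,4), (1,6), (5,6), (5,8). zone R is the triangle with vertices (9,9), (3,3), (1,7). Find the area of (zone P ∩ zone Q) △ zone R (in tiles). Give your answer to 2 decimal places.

16.72

|zone P ∩ zone Q| = 2.8444.
|(zone P ∩ zone Q) ∩ zone R| = 2.0635.
|(zone P ∩ zone Q) △ zone R| = 2.8444 + 18 − 4.127 = 16.72.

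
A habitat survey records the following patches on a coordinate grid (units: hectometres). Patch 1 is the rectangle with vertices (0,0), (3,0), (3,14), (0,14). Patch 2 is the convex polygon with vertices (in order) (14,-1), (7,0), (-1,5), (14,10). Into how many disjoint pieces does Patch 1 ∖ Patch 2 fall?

Patch 1 ∖ Patch 2 splits into 2 disjoint pieces (area 10.3125, area 24.5).

2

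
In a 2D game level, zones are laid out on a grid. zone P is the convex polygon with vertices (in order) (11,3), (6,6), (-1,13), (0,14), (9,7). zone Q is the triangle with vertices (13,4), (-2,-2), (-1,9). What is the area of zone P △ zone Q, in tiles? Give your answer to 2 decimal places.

|zone P| = 29, |zone Q| = 79.5, |zone P∩zone Q| = 4.8241.
|zone P △ zone Q| = |zone P| + |zone Q| − 2·|zone P∩zone Q| = 29 + 79.5 − 9.6482 = 98.85.

98.85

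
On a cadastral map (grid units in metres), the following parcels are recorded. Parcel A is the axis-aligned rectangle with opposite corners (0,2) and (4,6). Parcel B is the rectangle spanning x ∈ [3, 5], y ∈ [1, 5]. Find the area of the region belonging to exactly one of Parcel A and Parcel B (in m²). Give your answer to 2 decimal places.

18.00

|Parcel A∩Parcel B|: x∈[3,4], y∈[2,5] → 1·3 = 3.
|Parcel A △ Parcel B| = |Parcel A| + |Parcel B| − 2·|Parcel A∩Parcel B| = 16 + 8 − 6 = 18.00.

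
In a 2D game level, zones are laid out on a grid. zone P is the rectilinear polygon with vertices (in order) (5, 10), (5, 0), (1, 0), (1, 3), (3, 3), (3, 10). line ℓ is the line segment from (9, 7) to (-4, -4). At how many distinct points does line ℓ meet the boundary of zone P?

The segment meets the boundary at (1,0.231), (5,3.615).

2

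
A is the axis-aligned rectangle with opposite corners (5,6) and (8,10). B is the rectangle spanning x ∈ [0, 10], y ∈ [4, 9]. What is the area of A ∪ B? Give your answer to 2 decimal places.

By inclusion–exclusion:
Individual areas: |A| = 12, |B| = 50.
|A∩B|: x∈[5,8], y∈[6,9] → 3·3 = 9.
|A ∪ B| = 62 − 9 = 53.00.

53.00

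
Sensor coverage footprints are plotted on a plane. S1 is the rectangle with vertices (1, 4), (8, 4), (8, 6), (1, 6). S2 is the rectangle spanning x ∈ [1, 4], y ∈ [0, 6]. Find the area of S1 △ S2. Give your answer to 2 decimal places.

20.00

|S1∩S2|: x∈[1,4], y∈[4,6] → 3·2 = 6.
|S1 △ S2| = |S1| + |S2| − 2·|S1∩S2| = 14 + 18 − 12 = 20.00.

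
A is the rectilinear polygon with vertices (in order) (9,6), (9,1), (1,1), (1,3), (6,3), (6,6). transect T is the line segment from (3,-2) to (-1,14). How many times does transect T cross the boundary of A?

The segment meets the boundary at (1.75,3), (2.25,1).

2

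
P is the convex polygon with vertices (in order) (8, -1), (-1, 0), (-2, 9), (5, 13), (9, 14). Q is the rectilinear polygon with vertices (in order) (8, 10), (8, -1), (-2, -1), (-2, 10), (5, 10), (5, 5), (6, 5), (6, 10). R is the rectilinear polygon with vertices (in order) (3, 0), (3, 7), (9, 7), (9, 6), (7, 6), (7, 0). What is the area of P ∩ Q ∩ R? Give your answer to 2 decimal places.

27.00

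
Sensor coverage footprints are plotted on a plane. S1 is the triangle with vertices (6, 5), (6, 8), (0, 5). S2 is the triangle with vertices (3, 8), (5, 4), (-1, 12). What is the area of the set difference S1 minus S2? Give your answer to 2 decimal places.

|S1| = 9, |S1∩S2| = 0.7659.
|S1 ∖ S2| = |S1| − |S1∩S2| = 9 − 0.7659 = 8.23.

8.23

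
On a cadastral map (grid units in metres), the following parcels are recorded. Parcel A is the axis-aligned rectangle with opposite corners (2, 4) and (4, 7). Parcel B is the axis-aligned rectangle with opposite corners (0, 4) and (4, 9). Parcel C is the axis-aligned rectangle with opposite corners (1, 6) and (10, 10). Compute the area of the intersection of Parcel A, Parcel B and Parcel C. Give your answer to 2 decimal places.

The intersection is the polygon with vertices (2,7), (4,7), (4,6), (2,6).
By the shoelace formula its area is 2.00.

2.00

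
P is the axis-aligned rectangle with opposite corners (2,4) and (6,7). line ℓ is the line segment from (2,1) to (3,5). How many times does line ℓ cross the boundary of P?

1

The segment meets the boundary at (2.75,4).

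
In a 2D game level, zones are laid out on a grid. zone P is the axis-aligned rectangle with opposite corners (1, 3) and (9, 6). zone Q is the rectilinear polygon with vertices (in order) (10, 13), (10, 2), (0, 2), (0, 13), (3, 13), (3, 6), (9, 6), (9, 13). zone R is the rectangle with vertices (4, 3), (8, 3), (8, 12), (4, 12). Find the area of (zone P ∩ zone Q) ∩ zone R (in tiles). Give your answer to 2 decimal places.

The region (zone P ∩ zone Q) ∩ zone R is the polygon with vertices (4,3), (4,6), (8,6), (8,3).
By the shoelace formula its area is 12.00.

12.00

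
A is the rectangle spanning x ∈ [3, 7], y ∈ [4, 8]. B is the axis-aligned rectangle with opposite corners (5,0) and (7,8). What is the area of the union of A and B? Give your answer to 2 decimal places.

24.00

By inclusion–exclusion:
Individual areas: |A| = 16, |B| = 16.
|A∩B|: x∈[5,7], y∈[4,8] → 2·4 = 8.
|A ∪ B| = 32 − 8 = 24.00.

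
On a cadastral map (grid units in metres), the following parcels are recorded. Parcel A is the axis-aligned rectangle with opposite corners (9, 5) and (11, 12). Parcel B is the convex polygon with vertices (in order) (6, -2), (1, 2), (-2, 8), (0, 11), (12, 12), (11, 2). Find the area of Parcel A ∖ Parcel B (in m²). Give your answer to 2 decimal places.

0.33

|Parcel A| = 14, |Parcel A∩Parcel B| = 13.6667.
|Parcel A ∖ Parcel B| = |Parcel A| − |Parcel A∩Parcel B| = 14 − 13.6667 = 0.33.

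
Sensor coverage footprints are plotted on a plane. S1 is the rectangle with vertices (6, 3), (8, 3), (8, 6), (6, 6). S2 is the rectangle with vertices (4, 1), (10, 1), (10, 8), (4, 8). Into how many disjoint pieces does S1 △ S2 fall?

S1 △ S2 is a single connected region.

1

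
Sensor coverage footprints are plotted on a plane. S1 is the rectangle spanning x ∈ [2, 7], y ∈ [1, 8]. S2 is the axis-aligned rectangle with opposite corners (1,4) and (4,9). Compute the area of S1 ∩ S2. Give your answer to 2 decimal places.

|S1∩S2|: x∈[2,4], y∈[4,8] → 2·4 = 8.

8.00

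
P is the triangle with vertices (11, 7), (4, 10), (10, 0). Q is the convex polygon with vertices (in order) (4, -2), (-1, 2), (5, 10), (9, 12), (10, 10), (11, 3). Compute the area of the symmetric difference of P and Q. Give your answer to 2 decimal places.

|P| = 26, |Q| = 94, |P∩Q| = 23.6331.
|P △ Q| = |P| + |Q| − 2·|P∩Q| = 26 + 94 − 47.2662 = 72.73.

72.73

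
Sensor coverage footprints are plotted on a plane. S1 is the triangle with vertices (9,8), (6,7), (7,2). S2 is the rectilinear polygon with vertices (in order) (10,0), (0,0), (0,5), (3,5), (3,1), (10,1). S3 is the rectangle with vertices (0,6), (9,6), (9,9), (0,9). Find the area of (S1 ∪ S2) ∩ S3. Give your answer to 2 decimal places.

3.73

The region (S1 ∪ S2) ∩ S3 is the polygon with vertices (6,7), (9,8), (8.333,6), (6.2,6).
By the shoelace formula its area is 3.73.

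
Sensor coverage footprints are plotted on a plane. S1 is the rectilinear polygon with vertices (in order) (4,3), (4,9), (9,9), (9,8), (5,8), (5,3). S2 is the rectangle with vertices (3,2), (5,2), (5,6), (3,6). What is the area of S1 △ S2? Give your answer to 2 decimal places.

|S1| = 10, |S2| = 8, |S1∩S2| = 3.
|S1 △ S2| = |S1| + |S2| − 2·|S1∩S2| = 10 + 8 − 6 = 12.00.

12.00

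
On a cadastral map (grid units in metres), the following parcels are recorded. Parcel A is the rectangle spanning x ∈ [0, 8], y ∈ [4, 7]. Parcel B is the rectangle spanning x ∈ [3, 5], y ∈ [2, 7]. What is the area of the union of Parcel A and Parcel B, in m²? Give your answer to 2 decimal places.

By inclusion–exclusion:
Individual areas: |Parcel A| = 24, |Parcel B| = 10.
|Parcel A∩Parcel B|: x∈[3,5], y∈[4,7] → 2·3 = 6.
|Parcel A ∪ Parcel B| = 34 − 6 = 28.00.

28.00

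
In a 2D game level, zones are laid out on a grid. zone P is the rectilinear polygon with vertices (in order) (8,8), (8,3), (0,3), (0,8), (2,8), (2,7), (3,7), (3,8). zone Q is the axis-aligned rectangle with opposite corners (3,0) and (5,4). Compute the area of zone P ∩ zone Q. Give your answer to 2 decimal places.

The intersection is the polygon with vertices (3,3), (3,4), (5,4), (5,3).
By the shoelace formula its area is 2.00.

2.00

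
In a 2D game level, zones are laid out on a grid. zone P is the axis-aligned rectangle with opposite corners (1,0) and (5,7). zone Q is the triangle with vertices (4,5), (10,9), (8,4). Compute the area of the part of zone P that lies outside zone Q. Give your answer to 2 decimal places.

|zone P| = 28, |zone P∩zone Q| = 0.4583.
|zone P ∖ zone Q| = |zone P| − |zone P∩zone Q| = 28 − 0.4583 = 27.54.

27.54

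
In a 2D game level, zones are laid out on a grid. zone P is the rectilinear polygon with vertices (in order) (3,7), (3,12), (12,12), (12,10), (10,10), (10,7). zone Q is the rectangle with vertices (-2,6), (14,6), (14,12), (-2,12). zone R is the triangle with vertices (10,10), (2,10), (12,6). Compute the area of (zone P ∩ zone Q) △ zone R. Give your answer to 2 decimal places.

|zone P ∩ zone Q| = 39.
|(zone P ∩ zone Q) ∩ zone R| = 12.55.
|(zone P ∩ zone Q) △ zone R| = 39 + 16 − 25.1 = 29.90.

29.90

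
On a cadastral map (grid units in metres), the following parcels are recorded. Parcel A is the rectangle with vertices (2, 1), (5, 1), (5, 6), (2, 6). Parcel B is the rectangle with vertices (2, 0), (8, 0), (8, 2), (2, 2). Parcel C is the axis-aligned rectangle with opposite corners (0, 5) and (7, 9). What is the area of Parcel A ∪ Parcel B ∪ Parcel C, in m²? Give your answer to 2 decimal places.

49.00

By inclusion–exclusion:
Individual areas: |Parcel A| = 15, |Parcel B| = 12, |Parcel C| = 28.
|Parcel A∩Parcel B|: x∈[2,5], y∈[1,2] → 3·1 = 3.
|Parcel A∩Parcel C|: x∈[2,5], y∈[5,6] → 3·1 = 3.
|Parcel B∩Parcel C| = 0 (no overlap).
|Parcel A∩Parcel B∩Parcel C| = 0.
|Parcel A ∪ Parcel B ∪ Parcel C| = 55 − 6 + 0 = 49.00.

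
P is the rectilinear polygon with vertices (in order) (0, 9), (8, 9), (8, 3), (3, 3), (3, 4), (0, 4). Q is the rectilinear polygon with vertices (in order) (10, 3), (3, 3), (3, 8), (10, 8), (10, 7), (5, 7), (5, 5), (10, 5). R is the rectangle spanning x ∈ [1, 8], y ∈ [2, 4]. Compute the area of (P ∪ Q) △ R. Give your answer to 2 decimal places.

|P ∪ Q| = 51.
|(P ∪ Q) ∩ R| = 5.
|(P ∪ Q) △ R| = 51 + 14 − 10 = 55.00.

55.00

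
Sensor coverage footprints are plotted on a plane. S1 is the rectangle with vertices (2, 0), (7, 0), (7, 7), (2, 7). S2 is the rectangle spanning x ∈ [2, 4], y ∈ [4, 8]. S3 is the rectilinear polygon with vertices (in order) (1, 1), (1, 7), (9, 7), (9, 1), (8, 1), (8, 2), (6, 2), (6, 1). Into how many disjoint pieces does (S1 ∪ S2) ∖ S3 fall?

2

(S1 ∪ S2) ∖ S3 splits into 2 disjoint pieces (area 6, area 2).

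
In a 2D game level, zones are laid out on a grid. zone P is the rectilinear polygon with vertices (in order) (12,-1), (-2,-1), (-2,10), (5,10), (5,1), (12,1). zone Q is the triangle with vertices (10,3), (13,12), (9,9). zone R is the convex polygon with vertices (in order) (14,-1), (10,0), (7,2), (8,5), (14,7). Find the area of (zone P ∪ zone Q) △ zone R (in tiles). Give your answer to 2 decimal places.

132.71

|zone P ∪ zone Q| = 104.5.
|(zone P ∪ zone Q) ∩ zone R| = 5.1447.
|(zone P ∪ zone Q) △ zone R| = 104.5 + 38.5 − 10.2895 = 132.71.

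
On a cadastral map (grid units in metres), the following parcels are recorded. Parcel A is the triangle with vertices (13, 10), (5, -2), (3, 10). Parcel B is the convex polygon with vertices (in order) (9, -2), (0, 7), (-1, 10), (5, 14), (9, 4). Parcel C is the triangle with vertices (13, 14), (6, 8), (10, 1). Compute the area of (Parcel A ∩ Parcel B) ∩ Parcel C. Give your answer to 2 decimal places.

The region (Parcel A ∩ Parcel B) ∩ Parcel C is the polygon with vertices (9,4), (8.615,3.423), (6,8), (7.043,8.894).
By the shoelace formula its area is 5.06.

5.06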